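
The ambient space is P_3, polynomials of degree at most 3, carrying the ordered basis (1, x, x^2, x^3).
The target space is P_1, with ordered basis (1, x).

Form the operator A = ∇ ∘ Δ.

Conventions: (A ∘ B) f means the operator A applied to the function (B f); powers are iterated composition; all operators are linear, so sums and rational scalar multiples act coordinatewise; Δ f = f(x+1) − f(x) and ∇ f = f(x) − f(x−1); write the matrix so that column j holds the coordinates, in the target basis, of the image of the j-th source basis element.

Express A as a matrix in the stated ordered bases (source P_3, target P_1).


the matrix is [[0, 0, 2, 0]; [0, 0, 0, 6]] (rows listed top to bottom)

image of 1: 0
image of x: 0
image of x^2: 2
image of x^3: 6x
each image's coordinates form column j of the matrix


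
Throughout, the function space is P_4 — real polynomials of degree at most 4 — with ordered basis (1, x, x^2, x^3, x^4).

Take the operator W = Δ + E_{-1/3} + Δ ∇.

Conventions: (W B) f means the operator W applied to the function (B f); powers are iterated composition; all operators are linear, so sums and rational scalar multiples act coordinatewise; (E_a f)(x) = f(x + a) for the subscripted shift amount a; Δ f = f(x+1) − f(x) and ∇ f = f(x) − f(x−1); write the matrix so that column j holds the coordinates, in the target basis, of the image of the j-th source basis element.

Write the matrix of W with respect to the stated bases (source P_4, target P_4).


image of 1: 1
image of x: x + 2/3
image of x^2: x^2 + (4/3)x + 28/9
image of x^3: x^3 + 2x^2 + (28/3)x + 26/27
image of x^4: x^4 + (8/3)x^3 + (56/3)x^2 + (104/27)x + 244/81
each image's coordinates form column j of the matrix

the matrix is [[1, 2/3, 28/9, 26/27, 244/81]; [0, 1, 4/3, 28/3, 104/27]; [0, 0, 1, 2, 56/3]; [0, 0, 0, 1, 8/3]; [0, 0, 0, 0, 1]] (rows listed top to bottom)


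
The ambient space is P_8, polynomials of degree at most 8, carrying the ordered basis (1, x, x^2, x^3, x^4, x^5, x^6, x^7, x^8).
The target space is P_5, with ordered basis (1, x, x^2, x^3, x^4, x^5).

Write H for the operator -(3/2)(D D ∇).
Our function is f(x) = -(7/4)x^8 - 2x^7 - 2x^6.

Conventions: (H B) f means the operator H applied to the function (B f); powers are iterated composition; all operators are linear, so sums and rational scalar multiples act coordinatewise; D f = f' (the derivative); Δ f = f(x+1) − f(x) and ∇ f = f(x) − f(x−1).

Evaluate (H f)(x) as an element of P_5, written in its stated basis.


the result is g(x) = 882x^5 - 1575x^4 + 2040x^3 - 1485x^2 + 612x - 111

∇ f = -14x^7 + 35x^6 - 68x^5 + (165/2)x^4 - 68x^3 + 37x^2 - 12x + 7/4
D ∇ f = -98x^6 + 210x^5 - 340x^4 + 330x^3 - 204x^2 + 74x - 12
D D ∇ f = -588x^5 + 1050x^4 - 1360x^3 + 990x^2 - 408x + 74
(-(3/2)(D D ∇)) f = 882x^5 - 1575x^4 + 2040x^3 - 1485x^2 + 612x - 111


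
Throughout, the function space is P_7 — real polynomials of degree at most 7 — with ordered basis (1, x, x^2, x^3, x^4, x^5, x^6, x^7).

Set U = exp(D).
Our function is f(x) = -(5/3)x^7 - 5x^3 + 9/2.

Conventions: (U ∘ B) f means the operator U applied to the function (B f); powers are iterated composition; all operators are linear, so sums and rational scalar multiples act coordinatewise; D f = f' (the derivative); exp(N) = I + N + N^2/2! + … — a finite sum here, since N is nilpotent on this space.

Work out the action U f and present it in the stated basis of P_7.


order-1 term: -(35/3)x^6 - 15x^2
order-2 term: -35x^5 - 15x
order-3 term: -(175/3)x^4 - 5
order-4 term: -(175/3)x^3
order-5 term: -35x^2
order-6 term: -(35/3)x
order-7 term: -5/3
the series for exp(D) f terminates at order 7
exp(D) f = -(5/3)x^7 - (35/3)x^6 - 35x^5 - (175/3)x^4 - (190/3)x^3 - 50x^2 - (80/3)x - 13/6

the image equals g(x) = -(5/3)x^7 - (35/3)x^6 - 35x^5 - (175/3)x^4 - (190/3)x^3 - 50x^2 - (80/3)x - 13/6


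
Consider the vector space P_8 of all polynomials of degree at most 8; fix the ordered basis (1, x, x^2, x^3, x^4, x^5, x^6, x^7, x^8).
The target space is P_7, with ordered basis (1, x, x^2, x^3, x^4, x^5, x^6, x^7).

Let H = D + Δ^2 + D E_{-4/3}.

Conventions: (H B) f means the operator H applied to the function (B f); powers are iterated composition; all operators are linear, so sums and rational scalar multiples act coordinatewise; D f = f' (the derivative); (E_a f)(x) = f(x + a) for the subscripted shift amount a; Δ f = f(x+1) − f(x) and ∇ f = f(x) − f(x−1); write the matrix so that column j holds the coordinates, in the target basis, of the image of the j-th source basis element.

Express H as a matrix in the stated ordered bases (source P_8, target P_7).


image of 1: 0
image of x: 2
image of x^2: 4x - 2/3
image of x^3: 6x^2 - 2x + 34/3
image of x^4: 8x^3 - 4x^2 + (136/3)x + 122/27
image of x^5: 10x^4 - (20/3)x^3 + (340/3)x^2 + (610/27)x + 3710/81
image of x^6: 12x^5 - 10x^4 + (680/3)x^3 + (610/9)x^2 + (7420/27)x + 2974/81
image of x^7: 14x^6 - 14x^5 + (1190/3)x^4 + (4270/27)x^3 + (25970/27)x^2 + (20818/81)x + 120526/729
image of x^8: 16x^7 - (56/3)x^6 + (1904/3)x^5 + (8540/27)x^4 + (207760/81)x^3 + (83272/81)x^2 + (964208/729)x + 424426/2187
each image's coordinates form column j of the matrix

the matrix is [[0, 2, -2/3, 34/3, 122/27, 3710/81, 2974/81, 120526/729, 424426/2187]; [0, 0, 4, -2, 136/3, 610/27, 7420/27, 20818/81, 964208/729]; [0, 0, 0, 6, -4, 340/3, 610/9, 25970/27, 83272/81]; [0, 0, 0, 0, 8, -20/3, 680/3, 4270/27, 207760/81]; [0, 0, 0, 0, 0, 10, -10, 1190/3, 8540/27]; [0, 0, 0, 0, 0, 0, 12, -14, 1904/3]; [0, 0, 0, 0, 0, 0, 0, 14, -56/3]; [0, 0, 0, 0, 0, 0, 0, 0, 16]] (rows listed top to bottom)


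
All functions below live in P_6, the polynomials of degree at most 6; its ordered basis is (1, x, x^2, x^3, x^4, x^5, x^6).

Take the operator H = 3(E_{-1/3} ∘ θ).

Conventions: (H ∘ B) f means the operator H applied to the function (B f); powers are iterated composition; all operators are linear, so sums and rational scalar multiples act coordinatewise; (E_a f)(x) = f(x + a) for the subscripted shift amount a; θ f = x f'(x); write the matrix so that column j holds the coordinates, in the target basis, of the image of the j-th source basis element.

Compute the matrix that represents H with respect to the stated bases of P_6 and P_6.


image of 1: 0
image of x: 3x - 1
image of x^2: 6x^2 - 4x + 2/3
image of x^3: 9x^3 - 9x^2 + 3x - 1/3
image of x^4: 12x^4 - 16x^3 + 8x^2 - (16/9)x + 4/27
image of x^5: 15x^5 - 25x^4 + (50/3)x^3 - (50/9)x^2 + (25/27)x - 5/81
image of x^6: 18x^6 - 36x^5 + 30x^4 - (40/3)x^3 + (10/3)x^2 - (4/9)x + 2/81
each image's coordinates form column j of the matrix

the matrix is [[0, -1, 2/3, -1/3, 4/27, -5/81, 2/81]; [0, 3, -4, 3, -16/9, 25/27, -4/9]; [0, 0, 6, -9, 8, -50/9, 10/3]; [0, 0, 0, 9, -16, 50/3, -40/3]; [0, 0, 0, 0, 12, -25, 30]; [0, 0, 0, 0, 0, 15, -36]; [0, 0, 0, 0, 0, 0, 18]] (rows listed top to bottom)


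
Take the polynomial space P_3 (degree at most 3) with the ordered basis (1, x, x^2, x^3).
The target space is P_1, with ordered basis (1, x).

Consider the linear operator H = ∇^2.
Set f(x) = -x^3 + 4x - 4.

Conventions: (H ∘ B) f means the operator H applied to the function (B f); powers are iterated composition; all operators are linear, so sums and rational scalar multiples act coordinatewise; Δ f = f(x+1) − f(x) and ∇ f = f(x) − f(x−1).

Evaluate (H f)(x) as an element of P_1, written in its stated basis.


the image equals g(x) = -6x + 6

∇ f = -3x^2 + 3x + 3
∇ ∇ f = -6x + 6


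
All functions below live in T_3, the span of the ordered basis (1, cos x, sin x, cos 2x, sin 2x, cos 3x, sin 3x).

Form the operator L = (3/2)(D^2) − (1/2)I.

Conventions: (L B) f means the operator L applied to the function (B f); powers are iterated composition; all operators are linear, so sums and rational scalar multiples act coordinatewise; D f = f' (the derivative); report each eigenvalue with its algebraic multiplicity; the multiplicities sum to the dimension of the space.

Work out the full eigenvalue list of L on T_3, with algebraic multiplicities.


λ = -14 (multiplicity 2), λ = -13/2 (multiplicity 2), λ = -2 (multiplicity 2), λ = -1/2 (multiplicity 1)

image of 1: -1/2
image of cos x: -2cos x
image of sin x: -2sin x
image of cos 2x: -(13/2)cos 2x
image of sin 2x: -(13/2)sin 2x
image of cos 3x: -14cos 3x
image of sin 3x: -14sin 3x
the matrix is diagonal; its diagonal is (-1/2, -2, -2, -13/2, -13/2, -14, -14)
for a triangular matrix the eigenvalues are the diagonal entries, with algebraic multiplicity their repetition count


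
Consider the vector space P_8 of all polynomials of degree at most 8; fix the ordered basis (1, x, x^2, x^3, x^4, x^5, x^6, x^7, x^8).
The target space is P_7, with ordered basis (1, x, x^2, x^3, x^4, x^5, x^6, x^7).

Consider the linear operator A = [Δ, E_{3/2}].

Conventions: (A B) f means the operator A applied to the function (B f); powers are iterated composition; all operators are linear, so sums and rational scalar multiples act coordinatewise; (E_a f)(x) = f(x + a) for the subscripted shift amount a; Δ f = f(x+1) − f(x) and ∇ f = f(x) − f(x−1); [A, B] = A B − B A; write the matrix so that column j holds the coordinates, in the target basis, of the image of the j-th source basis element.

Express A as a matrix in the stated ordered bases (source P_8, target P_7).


the matrix is [[0, 0, 0, 0, 0, 0, 0, 0, 0]; [0, 0, 0, 0, 0, 0, 0, 0, 0]; [0, 0, 0, 0, 0, 0, 0, 0, 0]; [0, 0, 0, 0, 0, 0, 0, 0, 0]; [0, 0, 0, 0, 0, 0, 0, 0, 0]; [0, 0, 0, 0, 0, 0, 0, 0, 0]; [0, 0, 0, 0, 0, 0, 0, 0, 0]; [0, 0, 0, 0, 0, 0, 0, 0, 0]] (rows listed top to bottom)

image of 1: 0
image of x: 0
image of x^2: 0
image of x^3: 0
image of x^4: 0
image of x^5: 0
image of x^6: 0
image of x^7: 0
image of x^8: 0
each image's coordinates form column j of the matrix


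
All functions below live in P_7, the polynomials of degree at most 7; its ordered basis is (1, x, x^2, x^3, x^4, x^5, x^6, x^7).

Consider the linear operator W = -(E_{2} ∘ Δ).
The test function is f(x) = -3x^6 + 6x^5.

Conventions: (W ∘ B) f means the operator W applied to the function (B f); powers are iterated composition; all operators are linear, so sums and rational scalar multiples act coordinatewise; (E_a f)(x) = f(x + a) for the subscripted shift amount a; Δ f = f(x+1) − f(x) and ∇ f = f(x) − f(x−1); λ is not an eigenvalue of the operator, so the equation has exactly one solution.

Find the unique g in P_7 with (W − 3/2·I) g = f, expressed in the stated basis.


the result is g(x) = 2x^6 - 12x^5 - 60x^4 + (160/3)x^3 + (3940/3)x^2 + (15008/9)x - 74620/27

write g with unknown coordinates in the stated basis and equate coefficients in (W − 3/2·I) g = f
solving from the highest basis element down gives g = 2x^6 - 12x^5 - 60x^4 + (160/3)x^3 + (3940/3)x^2 + (15008/9)x - 74620/27
check: W g = -12x^5 - 90x^4 + 80x^3 + 1970x^2 + (7504/3)x - 37310/9
so W g − 3/2·g = -3x^6 + 6x^5 = f ✓


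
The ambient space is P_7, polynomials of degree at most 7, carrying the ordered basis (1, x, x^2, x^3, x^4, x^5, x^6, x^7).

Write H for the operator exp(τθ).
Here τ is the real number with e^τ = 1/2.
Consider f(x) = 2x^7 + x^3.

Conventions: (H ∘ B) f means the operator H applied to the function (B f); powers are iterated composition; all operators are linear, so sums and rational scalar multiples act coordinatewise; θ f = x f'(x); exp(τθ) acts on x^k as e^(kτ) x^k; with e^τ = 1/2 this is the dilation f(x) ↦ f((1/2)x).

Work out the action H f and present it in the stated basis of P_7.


exp(τθ) x^k = e^(kτ) x^k; with e^τ = 1/2 this sends x^k to (1/2)^k x^k
x^3 ↦ 1/8 x^3
x^7 ↦ 1/128 x^7
applying this coordinatewise to f: exp(τθ) f = (1/64)x^7 + (1/8)x^3

the result is g(x) = (1/64)x^7 + (1/8)x^3


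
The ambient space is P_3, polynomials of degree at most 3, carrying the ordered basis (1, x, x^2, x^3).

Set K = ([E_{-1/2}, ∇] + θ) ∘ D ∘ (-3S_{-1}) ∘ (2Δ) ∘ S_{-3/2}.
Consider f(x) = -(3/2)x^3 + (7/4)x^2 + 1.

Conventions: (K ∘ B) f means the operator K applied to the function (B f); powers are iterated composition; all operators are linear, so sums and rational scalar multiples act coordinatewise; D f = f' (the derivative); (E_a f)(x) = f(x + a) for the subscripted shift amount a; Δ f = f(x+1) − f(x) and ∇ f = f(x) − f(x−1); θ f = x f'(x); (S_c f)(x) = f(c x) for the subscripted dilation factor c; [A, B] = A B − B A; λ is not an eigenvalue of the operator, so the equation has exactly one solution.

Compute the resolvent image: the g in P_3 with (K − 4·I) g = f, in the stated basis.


g(x) = (3/8)x^3 - (7/16)x^2 + (729/64)x - 1/4

write g with unknown coordinates in the stated basis and equate coefficients in (K − 4·I) g = f
solving from the highest basis element down gives g = (3/8)x^3 - (7/16)x^2 + (729/64)x - 1/4
check: K g = (729/16)x
so K g − 4·g = -(3/2)x^3 + (7/4)x^2 + 1 = f ✓


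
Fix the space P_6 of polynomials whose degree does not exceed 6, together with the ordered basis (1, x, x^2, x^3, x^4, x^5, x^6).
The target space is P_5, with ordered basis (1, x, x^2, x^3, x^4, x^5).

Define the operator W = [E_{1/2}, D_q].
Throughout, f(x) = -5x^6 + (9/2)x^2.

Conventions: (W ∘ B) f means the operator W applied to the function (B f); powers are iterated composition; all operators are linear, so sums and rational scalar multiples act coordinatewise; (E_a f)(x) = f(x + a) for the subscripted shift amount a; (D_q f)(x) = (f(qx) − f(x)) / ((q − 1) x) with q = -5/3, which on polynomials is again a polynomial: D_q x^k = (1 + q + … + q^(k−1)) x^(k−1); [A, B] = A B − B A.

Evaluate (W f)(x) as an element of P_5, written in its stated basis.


g(x) = (42220/243)x^4 + (11800/243)x^3 + (18050/243)x^2 + (2150/243)x - 3757/972

D_q f = (9310/243)x^5 - 3x
E_{1/2} D_q f = (9310/243)x^5 + (23275/243)x^4 + (23275/243)x^3 + (23275/486)x^2 + (17443/1944)x - 1177/3888
E_{1/2} f = -5x^6 - 15x^5 - (75/4)x^4 - (25/2)x^3 - (3/16)x^2 + (57/16)x + 67/64
D_q E_{1/2} f = (9310/243)x^5 - (2105/27)x^4 + (425/9)x^3 - (475/18)x^2 + (1/8)x + 57/16
[E_{1/2}, D_q] f = (42220/243)x^4 + (11800/243)x^3 + (18050/243)x^2 + (2150/243)x - 3757/972


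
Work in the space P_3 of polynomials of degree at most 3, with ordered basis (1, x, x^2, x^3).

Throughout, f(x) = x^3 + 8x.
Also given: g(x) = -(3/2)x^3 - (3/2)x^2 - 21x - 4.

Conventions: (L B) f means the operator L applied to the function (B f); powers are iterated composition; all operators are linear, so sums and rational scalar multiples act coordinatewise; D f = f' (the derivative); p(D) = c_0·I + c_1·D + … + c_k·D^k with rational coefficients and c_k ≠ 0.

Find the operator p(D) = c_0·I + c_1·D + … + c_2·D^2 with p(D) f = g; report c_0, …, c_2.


c_0 = -3/2, c_1 = -1/2, c_2 = -3/2

D^0 f = x^3 + 8x
D^1 f = 3x^2 + 8
D^2 f = 6x
matching coefficients of g against c_0 f + c_1 Df + … from the top degree down determines the c_i
solution: c_0 = -3/2, c_1 = -1/2, c_2 = -3/2


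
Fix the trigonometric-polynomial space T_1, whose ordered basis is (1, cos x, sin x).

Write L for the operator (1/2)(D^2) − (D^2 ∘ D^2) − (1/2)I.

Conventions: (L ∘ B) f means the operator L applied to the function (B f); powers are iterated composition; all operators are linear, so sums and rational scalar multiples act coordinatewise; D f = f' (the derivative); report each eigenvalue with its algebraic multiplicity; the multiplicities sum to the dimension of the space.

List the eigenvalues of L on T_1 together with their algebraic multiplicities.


image of 1: -1/2
image of cos x: -2cos x
image of sin x: -2sin x
the matrix is diagonal; its diagonal is (-1/2, -2, -2)
for a triangular matrix the eigenvalues are the diagonal entries, with algebraic multiplicity their repetition count

λ = -2 (multiplicity 2), λ = -1/2 (multiplicity 1)


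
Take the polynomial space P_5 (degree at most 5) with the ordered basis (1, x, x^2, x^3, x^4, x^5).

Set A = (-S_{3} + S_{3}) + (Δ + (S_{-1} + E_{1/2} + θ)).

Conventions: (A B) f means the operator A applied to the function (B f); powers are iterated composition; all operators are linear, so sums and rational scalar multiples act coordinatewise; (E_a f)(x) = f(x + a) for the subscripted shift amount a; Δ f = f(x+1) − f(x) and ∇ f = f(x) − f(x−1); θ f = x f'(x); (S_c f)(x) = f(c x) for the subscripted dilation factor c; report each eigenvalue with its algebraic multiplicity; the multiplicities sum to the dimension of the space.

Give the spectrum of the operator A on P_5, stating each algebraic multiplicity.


image of 1: 2
image of x: x + 3/2
image of x^2: 4x^2 + 3x + 5/4
image of x^3: 3x^3 + (9/2)x^2 + (15/4)x + 9/8
image of x^4: 6x^4 + 6x^3 + (15/2)x^2 + (9/2)x + 17/16
image of x^5: 5x^5 + (15/2)x^4 + (25/2)x^3 + (45/4)x^2 + (85/16)x + 33/32
the matrix is upper triangular; its diagonal is (2, 1, 4, 3, 6, 5)
for a triangular matrix the eigenvalues are the diagonal entries, with algebraic multiplicity their repetition count

λ = 1 (multiplicity 1), λ = 2 (multiplicity 1), λ = 3 (multiplicity 1), λ = 4 (multiplicity 1), λ = 5 (multiplicity 1), λ = 6 (multiplicity 1)


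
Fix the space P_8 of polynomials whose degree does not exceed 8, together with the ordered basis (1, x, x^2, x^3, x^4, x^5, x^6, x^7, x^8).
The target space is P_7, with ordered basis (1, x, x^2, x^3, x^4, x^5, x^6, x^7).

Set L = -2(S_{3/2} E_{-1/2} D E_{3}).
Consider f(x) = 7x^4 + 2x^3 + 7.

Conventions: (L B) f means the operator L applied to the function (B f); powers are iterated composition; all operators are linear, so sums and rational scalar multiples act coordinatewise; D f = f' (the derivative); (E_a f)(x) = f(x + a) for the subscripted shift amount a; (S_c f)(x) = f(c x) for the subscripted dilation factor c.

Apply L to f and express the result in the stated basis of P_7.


E_{3} f = 7x^4 + 86x^3 + 396x^2 + 810x + 628
D E_{3} f = 28x^3 + 258x^2 + 792x + 810
E_{-1/2} (D E_{3}) f = 28x^3 + 216x^2 + 555x + 475
S_{3/2} E_{-1/2} (D E_{3}) f = (189/2)x^3 + 486x^2 + (1665/2)x + 475
(-2(S_{3/2} E_{-1/2} D E_{3})) f = -189x^3 - 972x^2 - 1665x - 950

g(x) = -189x^3 - 972x^2 - 1665x - 950


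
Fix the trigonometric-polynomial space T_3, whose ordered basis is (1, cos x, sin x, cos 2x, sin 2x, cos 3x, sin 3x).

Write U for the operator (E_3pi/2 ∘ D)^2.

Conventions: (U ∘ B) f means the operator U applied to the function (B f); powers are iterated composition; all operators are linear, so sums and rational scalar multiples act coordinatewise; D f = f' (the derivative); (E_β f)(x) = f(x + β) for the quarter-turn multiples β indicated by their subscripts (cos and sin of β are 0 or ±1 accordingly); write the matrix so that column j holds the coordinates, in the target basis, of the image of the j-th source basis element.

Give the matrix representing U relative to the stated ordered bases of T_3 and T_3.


image of 1: 0
image of cos x: cos x
image of sin x: sin x
image of cos 2x: -4cos 2x
image of sin 2x: -4sin 2x
image of cos 3x: 9cos 3x
image of sin 3x: 9sin 3x
each image's coordinates form column j of the matrix

the matrix is [[0, 0, 0, 0, 0, 0, 0]; [0, 1, 0, 0, 0, 0, 0]; [0, 0, 1, 0, 0, 0, 0]; [0, 0, 0, -4, 0, 0, 0]; [0, 0, 0, 0, -4, 0, 0]; [0, 0, 0, 0, 0, 9, 0]; [0, 0, 0, 0, 0, 0, 9]] (rows listed top to bottom)


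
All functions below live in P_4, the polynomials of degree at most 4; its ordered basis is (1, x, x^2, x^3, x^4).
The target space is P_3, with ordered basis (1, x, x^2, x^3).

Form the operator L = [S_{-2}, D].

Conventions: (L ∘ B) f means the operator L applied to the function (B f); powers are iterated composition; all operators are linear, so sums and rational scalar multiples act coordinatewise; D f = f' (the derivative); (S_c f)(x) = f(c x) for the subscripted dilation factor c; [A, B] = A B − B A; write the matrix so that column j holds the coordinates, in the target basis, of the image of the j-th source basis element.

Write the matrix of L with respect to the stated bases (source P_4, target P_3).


the matrix is [[0, 3, 0, 0, 0]; [0, 0, -12, 0, 0]; [0, 0, 0, 36, 0]; [0, 0, 0, 0, -96]] (rows listed top to bottom)

image of 1: 0
image of x: 3
image of x^2: -12x
image of x^3: 36x^2
image of x^4: -96x^3
each image's coordinates form column j of the matrix


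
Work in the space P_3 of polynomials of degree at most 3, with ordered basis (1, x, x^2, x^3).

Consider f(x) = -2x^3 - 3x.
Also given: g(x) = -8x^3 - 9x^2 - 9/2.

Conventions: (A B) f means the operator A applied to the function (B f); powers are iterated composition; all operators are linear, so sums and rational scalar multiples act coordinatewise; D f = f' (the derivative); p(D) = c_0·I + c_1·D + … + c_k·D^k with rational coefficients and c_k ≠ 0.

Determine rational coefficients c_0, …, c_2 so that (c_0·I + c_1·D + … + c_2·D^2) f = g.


c_0 = 4, c_1 = 3/2, c_2 = -1

D^0 f = -2x^3 - 3x
D^1 f = -6x^2 - 3
D^2 f = -12x
matching coefficients of g against c_0 f + c_1 Df + … from the top degree down determines the c_i
solution: c_0 = 4, c_1 = 3/2, c_2 = -1


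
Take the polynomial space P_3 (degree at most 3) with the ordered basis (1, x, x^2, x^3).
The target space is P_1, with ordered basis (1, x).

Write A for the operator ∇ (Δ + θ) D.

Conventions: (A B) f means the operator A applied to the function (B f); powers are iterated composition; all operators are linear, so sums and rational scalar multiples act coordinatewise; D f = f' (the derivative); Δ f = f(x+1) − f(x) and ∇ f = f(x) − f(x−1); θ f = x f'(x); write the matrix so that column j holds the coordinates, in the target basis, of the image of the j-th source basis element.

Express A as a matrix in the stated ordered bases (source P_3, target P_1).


the matrix is [[0, 0, 2, 0]; [0, 0, 0, 12]] (rows listed top to bottom)

image of 1: 0
image of x: 0
image of x^2: 2
image of x^3: 12x
each image's coordinates form column j of the matrix


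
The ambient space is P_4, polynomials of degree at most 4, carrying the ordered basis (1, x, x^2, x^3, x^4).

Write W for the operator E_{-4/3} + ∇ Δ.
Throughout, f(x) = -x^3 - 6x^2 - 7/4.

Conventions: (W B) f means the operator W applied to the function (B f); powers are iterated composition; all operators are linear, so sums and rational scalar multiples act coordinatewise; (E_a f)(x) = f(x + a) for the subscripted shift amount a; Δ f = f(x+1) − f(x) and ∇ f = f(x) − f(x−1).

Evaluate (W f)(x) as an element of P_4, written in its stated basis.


the image equals g(x) = -x^3 - 2x^2 + (14/3)x - 2381/108

E_{-4/3} f = -x^3 - 2x^2 + (32/3)x - 1085/108
Δ f = -3x^2 - 15x - 7
∇ Δ f = -6x - 12
(E_{-4/3} + ∇ Δ) f = -x^3 - 2x^2 + (14/3)x - 2381/108


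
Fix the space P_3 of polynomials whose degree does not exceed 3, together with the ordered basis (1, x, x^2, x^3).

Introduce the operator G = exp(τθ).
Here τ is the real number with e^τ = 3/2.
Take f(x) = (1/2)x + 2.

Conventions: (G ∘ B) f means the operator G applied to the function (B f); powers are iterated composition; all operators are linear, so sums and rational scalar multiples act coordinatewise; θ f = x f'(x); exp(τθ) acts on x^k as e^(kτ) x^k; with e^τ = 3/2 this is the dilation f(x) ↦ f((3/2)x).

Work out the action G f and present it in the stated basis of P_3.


the result is g(x) = (3/4)x + 2

exp(τθ) x^k = e^(kτ) x^k; with e^τ = 3/2 this sends x^k to (3/2)^k x^k
x ↦ 3/2 x
applying this coordinatewise to f: exp(τθ) f = (3/4)x + 2


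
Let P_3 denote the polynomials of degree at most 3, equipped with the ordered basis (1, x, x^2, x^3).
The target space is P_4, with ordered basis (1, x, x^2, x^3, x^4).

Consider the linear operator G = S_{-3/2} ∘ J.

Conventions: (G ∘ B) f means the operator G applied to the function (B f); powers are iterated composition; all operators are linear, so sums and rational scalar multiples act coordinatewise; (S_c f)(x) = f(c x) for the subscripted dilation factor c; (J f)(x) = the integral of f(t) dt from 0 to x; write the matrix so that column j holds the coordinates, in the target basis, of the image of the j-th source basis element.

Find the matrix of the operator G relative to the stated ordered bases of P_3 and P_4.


the matrix is [[0, 0, 0, 0]; [-3/2, 0, 0, 0]; [0, 9/8, 0, 0]; [0, 0, -9/8, 0]; [0, 0, 0, 81/64]] (rows listed top to bottom)

image of 1: -(3/2)x
image of x: (9/8)x^2
image of x^2: -(9/8)x^3
image of x^3: (81/64)x^4
each image's coordinates form column j of the matrix


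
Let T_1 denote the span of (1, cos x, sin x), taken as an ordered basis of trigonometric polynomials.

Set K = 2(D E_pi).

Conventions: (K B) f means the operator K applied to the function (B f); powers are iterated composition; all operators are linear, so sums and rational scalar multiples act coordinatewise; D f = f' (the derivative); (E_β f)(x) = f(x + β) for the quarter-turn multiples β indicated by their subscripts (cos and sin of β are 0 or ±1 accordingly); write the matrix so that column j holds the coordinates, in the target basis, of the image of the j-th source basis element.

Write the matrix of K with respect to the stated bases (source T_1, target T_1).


image of 1: 0
image of cos x: 2sin x
image of sin x: -2cos x
each image's coordinates form column j of the matrix

the matrix is [[0, 0, 0]; [0, 0, -2]; [0, 2, 0]] (rows listed top to bottom)


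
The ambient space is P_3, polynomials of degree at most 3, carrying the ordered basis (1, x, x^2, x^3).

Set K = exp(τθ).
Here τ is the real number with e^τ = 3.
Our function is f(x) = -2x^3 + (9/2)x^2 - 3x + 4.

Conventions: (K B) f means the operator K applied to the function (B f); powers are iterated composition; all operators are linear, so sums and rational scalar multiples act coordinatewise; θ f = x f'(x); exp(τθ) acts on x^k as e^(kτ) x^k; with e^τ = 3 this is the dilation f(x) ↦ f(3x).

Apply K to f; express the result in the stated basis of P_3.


the image equals g(x) = -54x^3 + (81/2)x^2 - 9x + 4

exp(τθ) x^k = e^(kτ) x^k; with e^τ = 3 this sends x^k to 3^k x^k
x ↦ 3 x
x^2 ↦ 9 x^2
x^3 ↦ 27 x^3
applying this coordinatewise to f: exp(τθ) f = -54x^3 + (81/2)x^2 - 9x + 4


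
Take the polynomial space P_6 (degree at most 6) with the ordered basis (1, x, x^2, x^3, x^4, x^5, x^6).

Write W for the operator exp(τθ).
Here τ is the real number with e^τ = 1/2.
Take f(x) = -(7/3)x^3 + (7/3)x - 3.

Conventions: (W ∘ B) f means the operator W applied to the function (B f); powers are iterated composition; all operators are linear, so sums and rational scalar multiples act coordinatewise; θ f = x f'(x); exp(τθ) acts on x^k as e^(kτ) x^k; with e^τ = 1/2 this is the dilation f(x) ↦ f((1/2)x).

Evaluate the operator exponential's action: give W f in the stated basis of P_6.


exp(τθ) x^k = e^(kτ) x^k; with e^τ = 1/2 this sends x^k to (1/2)^k x^k
x ↦ 1/2 x
x^3 ↦ 1/8 x^3
applying this coordinatewise to f: exp(τθ) f = -(7/24)x^3 + (7/6)x - 3

g(x) = -(7/24)x^3 + (7/6)x - 3


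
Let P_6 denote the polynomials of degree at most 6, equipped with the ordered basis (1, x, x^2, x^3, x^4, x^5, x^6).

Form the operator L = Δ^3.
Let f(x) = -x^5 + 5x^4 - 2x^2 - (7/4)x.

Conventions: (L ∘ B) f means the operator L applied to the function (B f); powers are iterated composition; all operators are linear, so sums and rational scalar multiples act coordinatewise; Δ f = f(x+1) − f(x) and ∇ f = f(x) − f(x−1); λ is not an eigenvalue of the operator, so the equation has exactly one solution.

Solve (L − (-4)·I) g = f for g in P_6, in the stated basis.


write g with unknown coordinates in the stated basis and equate coefficients in (L − (-4)·I) g = f
solving from the highest basis element down gives g = -(1/4)x^5 + (5/4)x^4 + (13/4)x^2 + (53/16)x - 15/8
check: L g = -15x^2 - 15x + 15/2
so L g − (-4)·g = -x^5 + 5x^4 - 2x^2 - (7/4)x = f ✓

g(x) = -(1/4)x^5 + (5/4)x^4 + (13/4)x^2 + (53/16)x - 15/8


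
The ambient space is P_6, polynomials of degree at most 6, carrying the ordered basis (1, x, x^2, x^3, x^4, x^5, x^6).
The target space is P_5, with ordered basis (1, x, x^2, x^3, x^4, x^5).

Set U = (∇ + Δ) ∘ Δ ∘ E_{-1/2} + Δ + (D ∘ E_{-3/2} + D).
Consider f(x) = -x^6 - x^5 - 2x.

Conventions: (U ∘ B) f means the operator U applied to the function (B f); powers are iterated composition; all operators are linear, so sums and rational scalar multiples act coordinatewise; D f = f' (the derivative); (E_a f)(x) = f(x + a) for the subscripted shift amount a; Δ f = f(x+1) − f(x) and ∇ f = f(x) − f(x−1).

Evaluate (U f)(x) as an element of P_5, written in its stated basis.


g(x) = -18x^5 - 45x^4 - 175x^3 - 40x^2 - (1163/8)x - 21/2

E_{-1/2} f = -x^6 + 2x^5 - (5/4)x^4 + (5/16)x^2 - (17/8)x + 65/64
Δ E_{-1/2} f = -6x^5 - 5x^4 - 5x^3 - (5/2)x^2 - (3/8)x - 33/16
∇ (Δ ∘ E_{-1/2}) f = -30x^4 + 40x^3 - 45x^2 + 20x - 31/8
Δ (Δ ∘ E_{-1/2}) f = -30x^4 - 80x^3 - 105x^2 - 70x - 151/8
(∇ + Δ) (Δ ∘ E_{-1/2}) f = -60x^4 - 40x^3 - 150x^2 - 50x - 91/4
Δ f = -6x^5 - 20x^4 - 30x^3 - 25x^2 - 11x - 4
E_{-3/2} f = -x^6 + 8x^5 - (105/4)x^4 + 45x^3 - (675/16)x^2 + (73/4)x - 51/64
D E_{-3/2} f = -6x^5 + 40x^4 - 105x^3 + 135x^2 - (675/8)x + 73/4
D f = -6x^5 - 5x^4 - 2
(D ∘ E_{-3/2} + D) f = -12x^5 + 35x^4 - 105x^3 + 135x^2 - (675/8)x + 65/4
((∇ + Δ) ∘ Δ ∘ E_{-1/2} + Δ + (D ∘ E_{-3/2} + D)) f = -18x^5 - 45x^4 - 175x^3 - 40x^2 - (1163/8)x - 21/2


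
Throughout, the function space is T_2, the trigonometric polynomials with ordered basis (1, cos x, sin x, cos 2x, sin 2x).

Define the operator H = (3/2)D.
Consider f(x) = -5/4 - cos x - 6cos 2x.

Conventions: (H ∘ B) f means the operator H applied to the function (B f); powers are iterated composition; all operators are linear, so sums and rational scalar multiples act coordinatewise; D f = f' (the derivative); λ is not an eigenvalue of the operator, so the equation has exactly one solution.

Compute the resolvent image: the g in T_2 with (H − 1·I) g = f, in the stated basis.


the result is g(x) = 5/4 + (4/13)cos x - (6/13)sin x + (3/5)cos 2x - (9/5)sin 2x

write g with unknown coordinates in the stated basis and equate coefficients in (H − 1·I) g = f
solving from the highest basis element down gives g = 5/4 + (4/13)cos x - (6/13)sin x + (3/5)cos 2x - (9/5)sin 2x
check: H g = -(9/13)cos x - (6/13)sin x - (27/5)cos 2x - (9/5)sin 2x
so H g − 1·g = -5/4 - cos x - 6cos 2x = f ✓


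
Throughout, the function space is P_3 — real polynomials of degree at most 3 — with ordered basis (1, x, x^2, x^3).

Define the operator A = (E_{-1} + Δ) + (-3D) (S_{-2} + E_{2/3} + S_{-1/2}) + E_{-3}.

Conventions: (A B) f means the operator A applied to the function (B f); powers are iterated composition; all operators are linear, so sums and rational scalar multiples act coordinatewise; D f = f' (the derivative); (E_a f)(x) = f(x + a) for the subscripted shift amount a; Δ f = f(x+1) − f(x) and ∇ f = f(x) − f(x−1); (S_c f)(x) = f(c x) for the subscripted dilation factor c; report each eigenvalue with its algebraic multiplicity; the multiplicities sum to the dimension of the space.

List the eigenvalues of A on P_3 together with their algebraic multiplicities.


λ = 2 (multiplicity 4)

image of 1: 2
image of x: 2x + 3/2
image of x^2: 2x^2 - (75/2)x + 7
image of x^3: 2x^3 + (441/8)x^2 + 21x - 31
the matrix is upper triangular; its diagonal is (2, 2, 2, 2)
for a triangular matrix the eigenvalues are the diagonal entries, with algebraic multiplicity their repetition count


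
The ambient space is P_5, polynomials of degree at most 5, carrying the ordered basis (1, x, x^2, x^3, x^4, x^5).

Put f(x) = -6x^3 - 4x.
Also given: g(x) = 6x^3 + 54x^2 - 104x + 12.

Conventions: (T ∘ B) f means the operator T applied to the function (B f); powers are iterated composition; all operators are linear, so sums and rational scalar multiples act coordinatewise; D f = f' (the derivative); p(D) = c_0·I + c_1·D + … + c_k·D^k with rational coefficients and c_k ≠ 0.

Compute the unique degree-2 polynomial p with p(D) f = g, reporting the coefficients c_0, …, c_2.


D^0 f = -6x^3 - 4x
D^1 f = -18x^2 - 4
D^2 f = -36x
matching coefficients of g against c_0 f + c_1 Df + … from the top degree down determines the c_i
solution: c_0 = -1, c_1 = -3, c_2 = 3

p(D) = -I − 3·D + 3·D^2, i.e. c_0 = -1, c_1 = -3, c_2 = 3


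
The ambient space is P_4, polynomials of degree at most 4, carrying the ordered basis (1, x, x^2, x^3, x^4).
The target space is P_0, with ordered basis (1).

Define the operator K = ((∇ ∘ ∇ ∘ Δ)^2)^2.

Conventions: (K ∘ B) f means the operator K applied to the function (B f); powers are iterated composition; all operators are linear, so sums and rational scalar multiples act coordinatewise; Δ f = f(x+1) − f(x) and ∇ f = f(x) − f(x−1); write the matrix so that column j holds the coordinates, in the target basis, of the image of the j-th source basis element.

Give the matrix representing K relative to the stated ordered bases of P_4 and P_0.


image of 1: 0
image of x: 0
image of x^2: 0
image of x^3: 0
image of x^4: 0
each image's coordinates form column j of the matrix

the matrix is [[0, 0, 0, 0, 0]] (rows listed top to bottom)


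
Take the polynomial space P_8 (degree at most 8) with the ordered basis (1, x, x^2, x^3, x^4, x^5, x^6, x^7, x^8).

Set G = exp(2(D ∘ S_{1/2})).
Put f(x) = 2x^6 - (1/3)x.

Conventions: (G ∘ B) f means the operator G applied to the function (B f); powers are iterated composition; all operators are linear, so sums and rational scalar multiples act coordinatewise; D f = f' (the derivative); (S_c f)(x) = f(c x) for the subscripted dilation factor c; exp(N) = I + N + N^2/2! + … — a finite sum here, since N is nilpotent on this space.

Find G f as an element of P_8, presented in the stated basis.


order-1 term: (3/8)x^5 - 1/3
order-2 term: (15/256)x^4
order-3 term: (5/512)x^3
order-4 term: (15/8192)x^2
order-5 term: (3/8192)x
order-6 term: 1/16384
the series for exp(2(D ∘ S_{1/2})) f terminates at order 6
exp(2(D ∘ S_{1/2})) f = 2x^6 + (3/8)x^5 + (15/256)x^4 + (5/512)x^3 + (15/8192)x^2 - (8183/24576)x - 16381/49152

the image equals g(x) = 2x^6 + (3/8)x^5 + (15/256)x^4 + (5/512)x^3 + (15/8192)x^2 - (8183/24576)x - 16381/49152


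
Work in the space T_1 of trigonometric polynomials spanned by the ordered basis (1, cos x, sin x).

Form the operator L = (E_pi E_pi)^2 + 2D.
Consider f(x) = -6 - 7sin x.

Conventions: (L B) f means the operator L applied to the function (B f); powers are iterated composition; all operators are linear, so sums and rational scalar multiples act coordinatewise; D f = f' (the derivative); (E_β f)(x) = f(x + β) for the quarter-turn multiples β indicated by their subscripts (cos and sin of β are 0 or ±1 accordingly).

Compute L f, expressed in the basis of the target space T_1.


E_pi f = -6 + 7sin x
E_pi E_pi f = -6 - 7sin x
E_pi (E_pi E_pi) f = -6 + 7sin x
E_pi E_pi (E_pi E_pi) f = -6 - 7sin x
D f = -7cos x
(2D) f = -14cos x
((E_pi E_pi)^2 + 2D) f = -6 - 14cos x - 7sin x

the result is g(x) = -6 - 14cos x - 7sin x


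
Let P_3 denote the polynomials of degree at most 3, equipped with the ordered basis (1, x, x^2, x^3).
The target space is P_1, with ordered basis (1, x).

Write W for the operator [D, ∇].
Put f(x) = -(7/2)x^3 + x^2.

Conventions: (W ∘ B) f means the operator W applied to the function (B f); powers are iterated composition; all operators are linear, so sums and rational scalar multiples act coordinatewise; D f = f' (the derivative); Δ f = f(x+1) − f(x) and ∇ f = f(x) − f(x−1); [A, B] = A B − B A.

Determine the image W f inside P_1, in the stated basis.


∇ f = -(21/2)x^2 + (25/2)x - 9/2
D ∇ f = -21x + 25/2
D f = -(21/2)x^2 + 2x
∇ D f = -21x + 25/2
[D, ∇] f = 0

g(x) = 0


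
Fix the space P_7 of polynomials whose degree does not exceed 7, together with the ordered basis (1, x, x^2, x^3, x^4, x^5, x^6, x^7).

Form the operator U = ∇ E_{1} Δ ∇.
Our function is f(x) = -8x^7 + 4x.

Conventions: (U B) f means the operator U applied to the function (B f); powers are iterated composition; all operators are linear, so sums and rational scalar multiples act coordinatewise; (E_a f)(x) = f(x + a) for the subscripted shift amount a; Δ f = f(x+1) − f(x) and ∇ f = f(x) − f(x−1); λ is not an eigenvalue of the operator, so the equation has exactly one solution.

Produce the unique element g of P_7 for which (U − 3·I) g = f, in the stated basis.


write g with unknown coordinates in the stated basis and equate coefficients in (U − 3·I) g = f
solving from the highest basis element down gives g = (8/3)x^7 + (560/3)x^4 + (1120/3)x^3 + 560x^2 + (5596/3)x + 4816/3
check: U g = 560x^4 + 1120x^3 + 1680x^2 + 5600x + 4816
so U g − 3·g = -8x^7 + 4x = f ✓

the image equals g(x) = (8/3)x^7 + (560/3)x^4 + (1120/3)x^3 + 560x^2 + (5596/3)x + 4816/3


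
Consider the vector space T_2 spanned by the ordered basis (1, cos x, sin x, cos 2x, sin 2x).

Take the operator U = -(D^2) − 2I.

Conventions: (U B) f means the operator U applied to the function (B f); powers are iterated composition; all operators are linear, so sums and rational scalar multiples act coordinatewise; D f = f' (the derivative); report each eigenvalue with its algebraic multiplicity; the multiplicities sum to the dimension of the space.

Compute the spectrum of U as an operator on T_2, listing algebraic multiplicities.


λ = -2 (multiplicity 1), λ = -1 (multiplicity 2), λ = 2 (multiplicity 2)

image of 1: -2
image of cos x: -cos x
image of sin x: -sin x
image of cos 2x: 2cos 2x
image of sin 2x: 2sin 2x
the matrix is diagonal; its diagonal is (-2, -1, -1, 2, 2)
for a triangular matrix the eigenvalues are the diagonal entries, with algebraic multiplicity their repetition count


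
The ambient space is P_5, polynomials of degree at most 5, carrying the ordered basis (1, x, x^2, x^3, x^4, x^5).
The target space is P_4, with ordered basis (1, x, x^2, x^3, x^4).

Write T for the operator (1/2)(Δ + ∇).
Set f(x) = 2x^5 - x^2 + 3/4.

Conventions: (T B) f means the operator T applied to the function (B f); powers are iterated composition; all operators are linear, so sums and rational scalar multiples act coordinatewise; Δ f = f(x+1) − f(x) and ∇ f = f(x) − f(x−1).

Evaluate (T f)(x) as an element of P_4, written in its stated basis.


Δ f = 10x^4 + 20x^3 + 20x^2 + 8x + 1
∇ f = 10x^4 - 20x^3 + 20x^2 - 12x + 3
(Δ + ∇) f = 20x^4 + 40x^2 - 4x + 4
((1/2)(Δ + ∇)) f = 10x^4 + 20x^2 - 2x + 2

g(x) = 10x^4 + 20x^2 - 2x + 2


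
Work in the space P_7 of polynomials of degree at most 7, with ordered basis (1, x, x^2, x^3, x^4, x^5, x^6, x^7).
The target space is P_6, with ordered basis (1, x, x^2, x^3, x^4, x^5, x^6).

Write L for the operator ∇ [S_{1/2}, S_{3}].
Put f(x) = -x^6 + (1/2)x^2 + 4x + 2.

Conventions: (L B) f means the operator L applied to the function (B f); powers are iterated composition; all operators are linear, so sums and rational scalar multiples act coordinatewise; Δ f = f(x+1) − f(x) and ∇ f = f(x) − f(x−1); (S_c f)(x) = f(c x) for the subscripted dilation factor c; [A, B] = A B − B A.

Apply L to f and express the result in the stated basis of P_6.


S_{3} f = -729x^6 + (9/2)x^2 + 12x + 2
S_{1/2} S_{3} f = -(729/64)x^6 + (9/8)x^2 + 6x + 2
S_{1/2} f = -(1/64)x^6 + (1/8)x^2 + 2x + 2
S_{3} S_{1/2} f = -(729/64)x^6 + (9/8)x^2 + 6x + 2
[S_{1/2}, S_{3}] f = 0
∇ [S_{1/2}, S_{3}] f = 0

the result is g(x) = 0


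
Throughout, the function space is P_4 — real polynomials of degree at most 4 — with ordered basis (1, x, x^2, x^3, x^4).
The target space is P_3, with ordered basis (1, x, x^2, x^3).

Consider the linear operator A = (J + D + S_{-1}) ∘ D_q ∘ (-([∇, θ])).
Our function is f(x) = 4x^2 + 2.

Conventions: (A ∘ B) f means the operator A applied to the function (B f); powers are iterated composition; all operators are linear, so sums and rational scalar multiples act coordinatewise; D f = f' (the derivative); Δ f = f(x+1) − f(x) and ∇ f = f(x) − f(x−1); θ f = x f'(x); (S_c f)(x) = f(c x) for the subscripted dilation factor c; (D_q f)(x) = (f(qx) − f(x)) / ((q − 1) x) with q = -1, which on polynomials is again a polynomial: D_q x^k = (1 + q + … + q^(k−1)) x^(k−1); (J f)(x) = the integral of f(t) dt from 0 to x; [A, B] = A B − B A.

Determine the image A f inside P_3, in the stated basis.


the result is g(x) = -8x - 8

θ f = 8x^2
∇ θ f = 16x - 8
∇ f = 8x - 4
θ ∇ f = 8x
[∇, θ] f = 8x - 8
(-([∇, θ])) f = -8x + 8
D_q (-([∇, θ])) f = -8
J D_q (-([∇, θ])) f = -8x
D D_q (-([∇, θ])) f = 0
S_{-1} D_q (-([∇, θ])) f = -8
(J + D + S_{-1}) D_q (-([∇, θ])) f = -8x - 8
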